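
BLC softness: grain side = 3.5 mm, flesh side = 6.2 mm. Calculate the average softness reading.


4.85 mm

Average = (3.5 + 6.2) / 2
Average = 4.85 mm


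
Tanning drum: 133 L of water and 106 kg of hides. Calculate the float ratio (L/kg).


1.3


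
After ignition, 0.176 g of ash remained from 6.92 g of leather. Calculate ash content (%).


Ash% = 0.176 / 6.92 x 100
Ash% = 2.54%


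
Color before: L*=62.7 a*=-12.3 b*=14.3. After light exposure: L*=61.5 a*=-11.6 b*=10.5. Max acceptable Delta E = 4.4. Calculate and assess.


Delta E = 4.05
Passes: Yes

dL = -1.2, da = 0.7, db = -3.8
dE = sqrt((-1.2)^2 + (0.7)^2 + (-3.8)^2) = 4.05
Max = 4.4
Passes: Yes


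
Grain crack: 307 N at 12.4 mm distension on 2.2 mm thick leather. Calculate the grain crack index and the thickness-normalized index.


Crack index = 307 / 12.4 = 24.8 N/mm
Normalized = 24.8 / 2.2 = 11.3 N/mm per mm


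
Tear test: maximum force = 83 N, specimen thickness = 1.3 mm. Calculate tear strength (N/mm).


63.8 N/mm


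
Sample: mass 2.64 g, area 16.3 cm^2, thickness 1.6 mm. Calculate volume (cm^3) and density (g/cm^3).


Thickness in cm = 1.6 / 10 = 0.16 cm
Volume = 16.3 x 0.16 = 2.608 cm^3
Density = 2.64 / 2.608 = 1.012 g/cm^3


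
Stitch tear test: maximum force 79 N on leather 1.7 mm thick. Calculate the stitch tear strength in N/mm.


46.5 N/mm


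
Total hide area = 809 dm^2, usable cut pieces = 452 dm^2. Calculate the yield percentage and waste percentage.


Yield = 55.9%
Waste = 44.1%

Yield = 452 / 809 x 100 = 55.9%
Waste = 809 - 452 = 357 dm^2
Waste% = 100 - 55.9 = 44.1%


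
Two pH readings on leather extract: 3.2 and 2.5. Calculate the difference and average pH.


Difference = 0.7
Average pH = 2.85

Difference = |3.2 - 2.5| = 0.7
Average = (3.2 + 2.5) / 2 = 2.85


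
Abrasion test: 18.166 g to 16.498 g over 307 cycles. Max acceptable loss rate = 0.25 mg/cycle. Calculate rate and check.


Rate = 5.433 mg/cycle
Passes: No

Loss = 18.166 - 16.498 = 1.668 g
Rate = 1.668 g / 307 cycles x 1000 = 5.433 mg/cycle
Max = 0.25 mg/cycle
Passes: No


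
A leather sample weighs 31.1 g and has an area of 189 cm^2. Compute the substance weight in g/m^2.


1645.5 g/m^2


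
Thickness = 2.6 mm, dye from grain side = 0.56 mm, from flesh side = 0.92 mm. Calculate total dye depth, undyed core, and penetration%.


Total dyed = 1.48 mm
Undyed core = 1.12 mm
Penetration = 56.9%


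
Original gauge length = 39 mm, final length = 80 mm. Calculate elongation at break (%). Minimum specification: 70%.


Elongation = 105.1%
Meets spec: Yes


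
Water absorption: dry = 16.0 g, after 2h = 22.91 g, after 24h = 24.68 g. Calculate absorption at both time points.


WA (2h) = (22.91 - 16.0) / 16.0 x 100 = 43.2%
WA (24h) = (24.68 - 16.0) / 16.0 x 100 = 54.3%


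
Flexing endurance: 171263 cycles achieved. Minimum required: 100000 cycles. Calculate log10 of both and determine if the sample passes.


Achieved: log10 = 5.23
Required: log10 = 5.00
Passes: Yes

log10(171263) = 5.23
log10(100000) = 5.00
Passes: Yes


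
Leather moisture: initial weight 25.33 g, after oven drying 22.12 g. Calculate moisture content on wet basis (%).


Moisture = 25.33 - 22.12 = 3.21 g
MC = 3.21 / 25.33 x 100 = 12.7%


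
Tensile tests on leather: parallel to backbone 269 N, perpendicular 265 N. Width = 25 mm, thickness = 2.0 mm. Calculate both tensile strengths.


Parallel = 5.38 N/mm^2
Perpendicular = 5.30 N/mm^2


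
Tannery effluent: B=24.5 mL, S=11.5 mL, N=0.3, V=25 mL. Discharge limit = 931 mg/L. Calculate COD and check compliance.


COD = 1248.0 mg/L
Compliant: No

COD = (24.5 - 11.5) x 0.3 x 8000 / 25 = 1248.0 mg/L
Limit: 931 mg/L
Compliant: No


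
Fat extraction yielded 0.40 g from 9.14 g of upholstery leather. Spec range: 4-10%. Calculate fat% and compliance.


Fat content = 4.4%
Compliant: Yes

Fat% = 0.40 / 9.14 x 100 = 4.4%
Spec range: 4-10%
Compliant: Yes


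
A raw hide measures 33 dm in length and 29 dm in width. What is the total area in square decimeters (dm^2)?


957 dm^2

Area = length x width
Area = 33 x 29 = 957 dm^2


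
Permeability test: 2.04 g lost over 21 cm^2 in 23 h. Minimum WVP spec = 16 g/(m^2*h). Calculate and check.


WVP = 2.04 / (21 x 23) x 10000 = 42.24 g/(m^2*h)
Minimum: 16 g/(m^2*h)
Meets spec: Yes


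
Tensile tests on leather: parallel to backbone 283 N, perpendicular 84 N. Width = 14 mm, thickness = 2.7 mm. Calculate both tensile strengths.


Area = 14 x 2.7 = 37.8 mm^2
TS (parallel) = 283 / 37.8 = 7.49 N/mm^2
TS (perpendicular) = 84 / 37.8 = 2.22 N/mm^2


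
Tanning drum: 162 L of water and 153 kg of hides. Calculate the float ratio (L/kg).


1.1

Float ratio = water / hide weight
Ratio = 162 / 153 = 1.1


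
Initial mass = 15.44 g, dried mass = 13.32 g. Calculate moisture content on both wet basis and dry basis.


Moisture lost = 15.44 - 13.32 = 2.12 g
Wet basis MC = 2.12 / 15.44 x 100 = 13.7%
Dry basis MC = 2.12 / 13.32 x 100 = 15.9%


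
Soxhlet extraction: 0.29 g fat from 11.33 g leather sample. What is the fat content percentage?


2.6%

Fat content = 0.29 / 11.33 x 100
Fat = 2.6%


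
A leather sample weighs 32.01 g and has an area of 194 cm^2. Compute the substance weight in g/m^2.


1650.0 g/m^2


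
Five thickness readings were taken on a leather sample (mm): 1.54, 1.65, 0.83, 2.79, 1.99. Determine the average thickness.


1.76 mm


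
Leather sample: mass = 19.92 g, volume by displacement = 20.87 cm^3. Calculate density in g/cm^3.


0.954 g/cm^3

Density = mass / volume
Density = 19.92 / 20.87 = 0.954 g/cm^3


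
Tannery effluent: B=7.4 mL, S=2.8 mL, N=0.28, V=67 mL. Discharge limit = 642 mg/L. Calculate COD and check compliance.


COD = (7.4 - 2.8) x 0.28 x 8000 / 67 = 153.8 mg/L
Limit: 642 mg/L
Compliant: Yes


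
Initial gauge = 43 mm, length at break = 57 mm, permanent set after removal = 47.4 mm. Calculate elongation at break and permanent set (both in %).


Elongation at break = 32.6%
Permanent set = 10.2%

Elongation at break = (57 - 43) / 43 x 100 = 32.6%
Permanent set = (47.4 - 43) / 43 x 100 = 10.2%


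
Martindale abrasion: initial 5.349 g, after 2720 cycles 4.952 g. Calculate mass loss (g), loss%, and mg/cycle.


Loss = 5.349 - 4.952 = 0.397 g
Loss% = 0.397 / 5.349 x 100 = 7.42%
Rate = 0.397 / 2720 x 1000 = 0.146 mg/cycle


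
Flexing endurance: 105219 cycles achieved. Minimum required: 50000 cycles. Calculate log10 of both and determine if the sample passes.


Achieved: log10 = 5.02
Required: log10 = 4.70
Passes: Yes

log10(105219) = 5.02
log10(50000) = 4.70
Passes: Yes


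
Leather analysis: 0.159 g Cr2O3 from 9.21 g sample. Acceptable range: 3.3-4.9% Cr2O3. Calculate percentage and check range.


Cr2O3 = 1.73%
Within range: No

Cr2O3% = 0.159 / 9.21 x 100 = 1.73%
Acceptable range: 3.3 to 4.9%
Within range: No


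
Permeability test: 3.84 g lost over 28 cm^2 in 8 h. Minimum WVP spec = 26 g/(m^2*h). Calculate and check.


WVP = 171.43 g/(m^2*h)
Meets specification: Yes

WVP = 3.84 / (28 x 8) x 10000 = 171.43 g/(m^2*h)
Minimum: 26 g/(m^2*h)
Meets spec: Yes


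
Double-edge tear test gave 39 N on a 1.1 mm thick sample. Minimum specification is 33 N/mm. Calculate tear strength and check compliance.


Tear strength = 39 / 1.1 = 35.5 N/mm
Required minimum = 33 N/mm
Compliant: Yes


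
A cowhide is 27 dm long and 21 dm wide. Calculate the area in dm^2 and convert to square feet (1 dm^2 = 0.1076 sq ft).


Area = 27 x 21 = 567 dm^2
Conversion: 567 x 0.1076 = 61.01 sq ft


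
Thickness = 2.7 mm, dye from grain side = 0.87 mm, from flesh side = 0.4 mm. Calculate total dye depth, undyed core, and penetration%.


Total dyed = 0.87 + 0.4 = 1.27 mm
Undyed core = 2.7 - 1.27 = 1.43 mm
Penetration = 1.27 / 2.7 x 100 = 47.0%


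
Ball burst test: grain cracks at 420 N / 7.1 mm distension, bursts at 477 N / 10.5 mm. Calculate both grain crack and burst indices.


Crack index = 59.2 N/mm
Burst index = 45.4 N/mm


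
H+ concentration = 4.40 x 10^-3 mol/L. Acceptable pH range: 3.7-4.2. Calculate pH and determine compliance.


pH = -log10(4.40 x 10^-3) = 2.36
Range: 3.7 to 4.2
Compliant: No


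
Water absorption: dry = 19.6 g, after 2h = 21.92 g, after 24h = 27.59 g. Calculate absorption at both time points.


WA (2h) = (21.92 - 19.6) / 19.6 x 100 = 11.8%
WA (24h) = (27.59 - 19.6) / 19.6 x 100 = 40.8%


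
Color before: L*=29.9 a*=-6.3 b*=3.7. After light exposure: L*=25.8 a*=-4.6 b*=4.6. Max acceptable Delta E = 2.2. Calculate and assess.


dL = -4.1, da = 1.7, db = 0.9
dE = sqrt((-4.1)^2 + (1.7)^2 + (0.9)^2) = 4.53
Max = 2.2
Passes: No


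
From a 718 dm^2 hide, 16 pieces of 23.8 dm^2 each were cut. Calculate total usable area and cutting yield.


Total usable = 16 x 23.8 = 380.8 dm^2
Yield = 380.8 / 718 x 100 = 53.0%


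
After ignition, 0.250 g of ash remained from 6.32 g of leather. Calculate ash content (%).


3.96%

Ash% = 0.250 / 6.32 x 100
Ash% = 3.96%


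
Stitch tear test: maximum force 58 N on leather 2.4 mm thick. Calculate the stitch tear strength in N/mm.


Stitch tear strength = force / thickness
STS = 58 / 2.4 = 24.2 N/mm


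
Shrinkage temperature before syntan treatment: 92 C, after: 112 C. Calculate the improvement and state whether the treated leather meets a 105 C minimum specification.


Improvement = 20 C
Meets 105 C spec: Yes

Improvement = 112 - 92 = 20 C
Spec check: 112 C >= 105 C? Yes


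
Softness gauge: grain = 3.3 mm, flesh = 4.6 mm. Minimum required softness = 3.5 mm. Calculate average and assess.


Average softness = 3.95 mm
Meets requirement: Yes

Average = (3.3 + 4.6) / 2 = 3.95 mm
Minimum = 3.5 mm
Meets requirement: Yes


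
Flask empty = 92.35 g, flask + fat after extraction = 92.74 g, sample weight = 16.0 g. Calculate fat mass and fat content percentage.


Fat mass = 0.39 g
Fat content = 2.4%

Fat mass = 92.74 - 92.35 = 0.39 g
Fat% = 0.39 / 16.0 x 100 = 2.4%


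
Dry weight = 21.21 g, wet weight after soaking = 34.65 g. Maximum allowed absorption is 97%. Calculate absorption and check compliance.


WA = (34.65 - 21.21) / 21.21 x 100 = 63.4%
Maximum allowed: 97%
Compliant: Yes


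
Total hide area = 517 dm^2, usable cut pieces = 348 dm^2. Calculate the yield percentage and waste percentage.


Yield = 67.3%
Waste = 32.7%


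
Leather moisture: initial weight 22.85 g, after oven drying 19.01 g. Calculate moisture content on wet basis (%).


16.8%


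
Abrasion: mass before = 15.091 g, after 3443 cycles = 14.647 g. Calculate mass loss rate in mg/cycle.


0.129 mg/cycle

Mass loss = 15.091 - 14.647 = 0.444 g
Rate = 0.444 / 3443 x 1000 = 0.129 mg/cycle


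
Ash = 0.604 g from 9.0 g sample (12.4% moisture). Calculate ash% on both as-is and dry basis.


As-is ash% = 0.604 / 9.0 x 100 = 6.71%
Dry mass = 9.0 x (100 - 12.4) / 100 = 7.884 g
Dry-basis ash% = 0.604 / 7.884 x 100 = 7.66%


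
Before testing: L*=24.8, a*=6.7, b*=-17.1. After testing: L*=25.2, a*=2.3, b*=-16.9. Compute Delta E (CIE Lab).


Delta E = 4.42

dL = 25.2 - 24.8 = 0.4
da = 2.3 - 6.7 = -4.4
db = -16.9 - (-17.1) = 0.2
dE = sqrt((0.4)^2 + (-4.4)^2 + (0.2)^2) = 4.42


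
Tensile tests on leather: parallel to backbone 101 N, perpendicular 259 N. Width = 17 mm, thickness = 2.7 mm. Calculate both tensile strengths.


Parallel = 2.20 N/mm^2
Perpendicular = 5.64 N/mm^2

Area = 17 x 2.7 = 45.9 mm^2
TS (parallel) = 101 / 45.9 = 2.20 N/mm^2
TS (perpendicular) = 259 / 45.9 = 5.64 N/mm^2


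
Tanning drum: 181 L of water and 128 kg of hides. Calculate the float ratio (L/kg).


1.4

Float ratio = water / hide weight
Ratio = 181 / 128 = 1.4


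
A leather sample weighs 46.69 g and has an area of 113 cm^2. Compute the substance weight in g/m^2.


4131.9 g/m^2

Substance weight = mass / area x 10000
SW = 46.69 / 113 x 10000
SW = 4131.9 g/m^2


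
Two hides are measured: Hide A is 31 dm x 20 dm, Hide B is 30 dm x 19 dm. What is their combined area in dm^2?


1190 dm^2

Hide A area = 31 x 20 = 620 dm^2
Hide B area = 30 x 19 = 570 dm^2
Total = 620 + 570 = 1190 dm^2


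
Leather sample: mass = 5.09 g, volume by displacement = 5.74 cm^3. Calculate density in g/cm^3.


Density = mass / volume
Density = 5.09 / 5.74 = 0.887 g/cm^3


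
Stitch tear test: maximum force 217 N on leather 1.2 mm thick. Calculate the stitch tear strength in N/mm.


Stitch tear strength = force / thickness
STS = 217 / 1.2 = 180.8 N/mm


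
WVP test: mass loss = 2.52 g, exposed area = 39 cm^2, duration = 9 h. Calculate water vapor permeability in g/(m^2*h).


71.79 g/(m^2*h)

WVP = mass_loss / (area x time) x 10000
WVP = 2.52 / (39 x 9) x 10000
WVP = 2.52 / 351 x 10000 = 71.79 g/(m^2*h)


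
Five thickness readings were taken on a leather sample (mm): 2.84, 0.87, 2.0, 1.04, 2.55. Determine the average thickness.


Sum = 2.84 + 0.87 + 2.0 + 1.04 + 2.55 = 9.30
Average = 9.30 / 5 = 1.86 mm


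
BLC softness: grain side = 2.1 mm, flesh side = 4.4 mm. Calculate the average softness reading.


Average = (2.1 + 4.4) / 2
Average = 3.25 mm


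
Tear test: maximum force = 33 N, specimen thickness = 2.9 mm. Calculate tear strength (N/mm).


Tear strength = force / thickness
Tear = 33 / 2.9 = 11.4 N/mm


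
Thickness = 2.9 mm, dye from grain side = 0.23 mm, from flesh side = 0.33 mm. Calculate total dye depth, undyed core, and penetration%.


Total dyed = 0.23 + 0.33 = 0.56 mm
Undyed core = 2.9 - 0.56 = 2.34 mm
Penetration = 0.56 / 2.9 x 100 = 19.3%


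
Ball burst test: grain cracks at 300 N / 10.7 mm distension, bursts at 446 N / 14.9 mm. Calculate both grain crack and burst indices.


Crack index = 300 / 10.7 = 28.0 N/mm
Burst index = 446 / 14.9 = 29.9 N/mm


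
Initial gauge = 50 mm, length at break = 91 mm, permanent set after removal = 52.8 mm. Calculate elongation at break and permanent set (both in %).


Elongation at break = 82.0%
Permanent set = 5.6%

Elongation at break = (91 - 50) / 50 x 100 = 82.0%
Permanent set = (52.8 - 50) / 50 x 100 = 5.6%


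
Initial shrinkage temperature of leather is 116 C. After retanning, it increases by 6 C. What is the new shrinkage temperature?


122 C

New Ts = 116 + 6 = 122 C


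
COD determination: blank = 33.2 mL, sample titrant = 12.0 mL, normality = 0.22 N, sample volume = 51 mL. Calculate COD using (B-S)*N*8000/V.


731.6 mg/L


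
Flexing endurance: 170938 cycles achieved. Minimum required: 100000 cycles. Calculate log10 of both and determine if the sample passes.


Achieved: log10 = 5.23
Required: log10 = 5.00
Passes: Yes

log10(170938) = 5.23
log10(100000) = 5.00
Passes: Yes


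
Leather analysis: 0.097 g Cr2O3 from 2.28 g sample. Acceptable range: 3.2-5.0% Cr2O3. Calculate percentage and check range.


Cr2O3% = 0.097 / 2.28 x 100 = 4.25%
Acceptable range: 3.2 to 5.0%
Within range: Yes


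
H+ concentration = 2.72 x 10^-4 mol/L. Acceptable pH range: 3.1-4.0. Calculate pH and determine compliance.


pH = 3.57
Compliant: Yes


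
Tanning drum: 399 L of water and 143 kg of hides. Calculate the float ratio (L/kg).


2.8

Float ratio = water / hide weight
Ratio = 399 / 143 = 2.8


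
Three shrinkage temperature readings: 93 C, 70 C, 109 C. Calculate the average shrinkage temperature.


Average = (93 + 70 + 109) / 3
Average = 272 / 3 = 90.7 C


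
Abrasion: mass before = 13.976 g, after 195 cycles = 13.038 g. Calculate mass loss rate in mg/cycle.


Mass loss = 13.976 - 13.038 = 0.938 g
Rate = 0.938 / 195 x 1000 = 4.810 mg/cycle


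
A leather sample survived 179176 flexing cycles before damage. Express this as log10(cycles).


5.25

log10(179176) = 5.25


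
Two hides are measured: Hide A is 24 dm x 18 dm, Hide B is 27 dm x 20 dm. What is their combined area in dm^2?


972 dm^2

Hide A area = 24 x 18 = 432 dm^2
Hide B area = 27 x 20 = 540 dm^2
Total = 432 + 540 = 972 dm^2


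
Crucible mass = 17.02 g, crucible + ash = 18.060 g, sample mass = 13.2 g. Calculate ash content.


Ash mass = 18.060 - 17.02 = 1.040 g
Ash% = 1.040 / 13.2 x 100 = 7.88%


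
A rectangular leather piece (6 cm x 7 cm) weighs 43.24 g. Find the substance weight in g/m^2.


Area = 6 x 7 = 42 cm^2
SW = 43.24 / 42 x 10000 = 10295.2 g/m^2


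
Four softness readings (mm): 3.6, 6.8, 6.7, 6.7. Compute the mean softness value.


Sum = 3.6 + 6.8 + 6.7 + 6.7
Mean = 23.8 / 4 = 5.95 mm


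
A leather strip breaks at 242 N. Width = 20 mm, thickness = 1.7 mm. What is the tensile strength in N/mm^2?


7.12 N/mm^2

Cross-sectional area = 20 x 1.7 = 34.0 mm^2
Tensile strength = 242 / 34.0 = 7.12 N/mm^2


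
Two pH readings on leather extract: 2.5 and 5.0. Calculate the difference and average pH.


Difference = |2.5 - 5.0| = 2.5
Average = (2.5 + 5.0) / 2 = 3.75


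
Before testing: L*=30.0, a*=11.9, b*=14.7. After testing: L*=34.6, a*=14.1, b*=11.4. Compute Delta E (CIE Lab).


Delta E = 6.07

dL = 34.6 - 30.0 = 4.6
da = 14.1 - 11.9 = 2.2
db = 11.4 - 14.7 = -3.3
dE = sqrt((4.6)^2 + (2.2)^2 + (-3.3)^2) = 6.07


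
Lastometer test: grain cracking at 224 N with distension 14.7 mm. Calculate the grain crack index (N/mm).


Grain crack index = force / distension
Index = 224 / 14.7 = 15.2 N/mm


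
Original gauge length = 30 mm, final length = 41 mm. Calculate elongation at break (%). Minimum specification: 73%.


Extension = 41 - 30 = 11 mm
Elongation = 11 / 30 x 100 = 36.7%
Minimum required: 73%
Meets specification: No


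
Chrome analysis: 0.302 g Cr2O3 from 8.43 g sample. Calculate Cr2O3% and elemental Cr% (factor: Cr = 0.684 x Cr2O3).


Cr2O3% = 0.302 / 8.43 x 100 = 3.58%
Cr% = 3.58 x 0.684 = 2.45%


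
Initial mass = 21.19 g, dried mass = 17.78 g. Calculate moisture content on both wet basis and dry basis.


Wet basis = 16.1%
Dry basis = 19.2%

Moisture lost = 21.19 - 17.78 = 3.41 g
Wet basis MC = 3.41 / 21.19 x 100 = 16.1%
Dry basis MC = 3.41 / 17.78 x 100 = 19.2%


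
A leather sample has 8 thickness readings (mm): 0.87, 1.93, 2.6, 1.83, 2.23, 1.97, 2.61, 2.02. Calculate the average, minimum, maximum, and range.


Sum = 16.06
Average = 16.06 / 8 = 2.01 mm
Minimum = 0.87 mm
Maximum = 2.61 mm
Range = 2.61 - 0.87 = 1.74 mm


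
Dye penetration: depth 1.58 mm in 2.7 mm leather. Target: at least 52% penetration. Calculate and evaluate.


Penetration = 1.58 / 2.7 x 100 = 58.5%
Target: 52%
Meets target: Yes


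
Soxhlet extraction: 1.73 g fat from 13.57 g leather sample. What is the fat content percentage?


Fat content = 1.73 / 13.57 x 100
Fat = 12.7%


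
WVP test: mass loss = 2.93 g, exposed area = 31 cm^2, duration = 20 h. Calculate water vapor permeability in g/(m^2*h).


WVP = mass_loss / (area x time) x 10000
WVP = 2.93 / (31 x 20) x 10000
WVP = 2.93 / 620 x 10000 = 47.26 g/(m^2*h)


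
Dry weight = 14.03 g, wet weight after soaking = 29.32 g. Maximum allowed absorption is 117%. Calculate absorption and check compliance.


WA = (29.32 - 14.03) / 14.03 x 100 = 109.0%
Maximum allowed: 117%
Compliant: Yes


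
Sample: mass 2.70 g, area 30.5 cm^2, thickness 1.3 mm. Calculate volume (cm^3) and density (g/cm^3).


Thickness in cm = 1.3 / 10 = 0.13 cm
Volume = 30.5 x 0.13 = 3.965 cm^3
Density = 2.70 / 3.965 = 0.681 g/cm^3


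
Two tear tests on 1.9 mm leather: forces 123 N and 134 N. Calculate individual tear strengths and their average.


Tear 1 = 64.7 N/mm
Tear 2 = 70.5 N/mm
Average = 67.6 N/mm


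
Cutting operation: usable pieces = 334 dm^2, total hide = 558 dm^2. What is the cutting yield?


Yield = usable / total x 100
Yield = 334 / 558 x 100 = 59.9%


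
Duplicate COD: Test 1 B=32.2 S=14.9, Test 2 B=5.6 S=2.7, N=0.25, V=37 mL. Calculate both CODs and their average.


COD1 = 935.1 mg/L
COD2 = 156.8 mg/L
Average = 546.0 mg/L


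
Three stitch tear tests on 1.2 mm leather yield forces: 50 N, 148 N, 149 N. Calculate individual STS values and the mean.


STS1 = 41.7 N/mm
STS2 = 123.3 N/mm
STS3 = 124.2 N/mm
Mean = 96.4 N/mm

STS1 = 50 / 1.2 = 41.7 N/mm
STS2 = 148 / 1.2 = 123.3 N/mm
STS3 = 149 / 1.2 = 124.2 N/mm
Mean = (41.7 + 123.3 + 124.2) / 3 = 96.4 N/mm


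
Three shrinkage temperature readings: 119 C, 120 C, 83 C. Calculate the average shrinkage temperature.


Average = (119 + 120 + 83) / 3
Average = 322 / 3 = 107.3 C


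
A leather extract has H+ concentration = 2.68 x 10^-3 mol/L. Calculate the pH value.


pH = 2.57

pH = -log10[H+]
pH = -log10(2.68 x 10^-3) = 2.57


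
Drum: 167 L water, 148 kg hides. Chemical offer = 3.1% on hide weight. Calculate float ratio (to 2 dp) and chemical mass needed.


Float ratio = 1.13
Chemical needed = 4.588 kg


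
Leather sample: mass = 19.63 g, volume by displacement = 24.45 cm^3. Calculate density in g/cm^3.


Density = mass / volume
Density = 19.63 / 24.45 = 0.803 g/cm^3


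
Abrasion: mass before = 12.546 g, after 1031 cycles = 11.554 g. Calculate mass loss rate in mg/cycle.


Mass loss = 12.546 - 11.554 = 0.992 g
Rate = 0.992 / 1031 x 1000 = 0.962 mg/cycle


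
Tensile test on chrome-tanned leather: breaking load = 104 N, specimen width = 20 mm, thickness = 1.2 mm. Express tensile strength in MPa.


Cross-section = 20 x 1.2 = 24.0 mm^2
TS = 104 / 24.0 = 4.33 MPa
(1 N/mm^2 = 1 MPa)


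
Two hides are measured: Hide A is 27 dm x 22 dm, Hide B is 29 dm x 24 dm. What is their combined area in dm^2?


Hide A area = 27 x 22 = 594 dm^2
Hide B area = 29 x 24 = 696 dm^2
Total = 594 + 696 = 1290 dm^2


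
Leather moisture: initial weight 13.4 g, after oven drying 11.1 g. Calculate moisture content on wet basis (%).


17.2%

Moisture = 13.4 - 11.1 = 2.30 g
MC = 2.30 / 13.4 x 100 = 17.2%


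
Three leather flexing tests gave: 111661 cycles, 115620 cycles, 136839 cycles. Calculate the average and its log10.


Average = (111661 + 115620 + 136839) / 3 = 121373 cycles
log10(121373) = 5.08


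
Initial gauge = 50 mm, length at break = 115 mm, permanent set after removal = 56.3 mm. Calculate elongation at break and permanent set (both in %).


Elongation at break = (115 - 50) / 50 x 100 = 130.0%
Permanent set = (56.3 - 50) / 50 x 100 = 12.6%


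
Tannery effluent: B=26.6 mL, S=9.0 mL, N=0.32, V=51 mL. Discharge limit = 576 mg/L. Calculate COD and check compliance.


COD = 883.5 mg/L
Compliant: No

COD = (26.6 - 9.0) x 0.32 x 8000 / 51 = 883.5 mg/L
Limit: 576 mg/L
Compliant: No


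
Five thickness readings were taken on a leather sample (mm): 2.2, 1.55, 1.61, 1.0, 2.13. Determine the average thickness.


1.70 mm

Sum = 2.2 + 1.55 + 1.61 + 1.0 + 2.13 = 8.49
Average = 8.49 / 5 = 1.70 mm


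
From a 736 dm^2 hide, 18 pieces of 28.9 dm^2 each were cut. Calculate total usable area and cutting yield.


Total usable = 18 x 28.9 = 520.2 dm^2
Yield = 520.2 / 736 x 100 = 70.7%


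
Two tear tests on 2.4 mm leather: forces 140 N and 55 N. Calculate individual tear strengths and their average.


Tear 1 = 140 / 2.4 = 58.3 N/mm
Tear 2 = 55 / 2.4 = 22.9 N/mm
Average = (58.3 + 22.9) / 2 = 40.6 N/mm


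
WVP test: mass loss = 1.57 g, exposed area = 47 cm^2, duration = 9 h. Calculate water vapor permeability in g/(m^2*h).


37.12 g/(m^2*h)

WVP = mass_loss / (area x time) x 10000
WVP = 1.57 / (47 x 9) x 10000
WVP = 1.57 / 423 x 10000 = 37.12 g/(m^2*h)


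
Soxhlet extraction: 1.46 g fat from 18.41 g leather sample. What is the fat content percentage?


Fat content = 1.46 / 18.41 x 100
Fat = 7.9%


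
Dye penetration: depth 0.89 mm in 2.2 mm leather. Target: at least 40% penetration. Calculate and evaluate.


Penetration = 40.5%
Meets target: Yes


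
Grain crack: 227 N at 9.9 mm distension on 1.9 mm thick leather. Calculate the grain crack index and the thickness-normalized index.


Crack index = 22.9 N/mm
Normalized index = 12.1 N/mm per mm

Crack index = 227 / 9.9 = 22.9 N/mm
Normalized = 22.9 / 1.9 = 12.1 N/mm per mm


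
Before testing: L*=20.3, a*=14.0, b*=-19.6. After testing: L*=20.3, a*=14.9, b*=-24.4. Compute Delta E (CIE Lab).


dL = 20.3 - 20.3 = 0.0
da = 14.9 - 14.0 = 0.9
db = -24.4 - (-19.6) = -4.8
dE = sqrt((0.0)^2 + (0.9)^2 + (-4.8)^2) = 4.88


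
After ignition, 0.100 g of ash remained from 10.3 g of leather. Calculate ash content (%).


0.97%

Ash% = 0.100 / 10.3 x 100
Ash% = 0.97%


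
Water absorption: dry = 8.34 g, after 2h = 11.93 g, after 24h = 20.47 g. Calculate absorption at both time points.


2h absorption = 43.0%
24h absorption = 145.4%


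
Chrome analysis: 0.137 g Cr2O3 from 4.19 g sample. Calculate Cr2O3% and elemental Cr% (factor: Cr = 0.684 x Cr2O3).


Cr2O3 = 3.27%
Cr = 2.24%

Cr2O3% = 0.137 / 4.19 x 100 = 3.27%
Cr% = 3.27 x 0.684 = 2.24%


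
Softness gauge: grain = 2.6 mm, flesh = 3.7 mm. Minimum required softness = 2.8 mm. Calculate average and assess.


Average softness = 3.15 mm
Meets requirement: Yes

Average = (2.6 + 3.7) / 2 = 3.15 mm
Minimum = 2.8 mm
Meets requirement: Yes


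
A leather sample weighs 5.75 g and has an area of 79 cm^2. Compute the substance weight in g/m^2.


727.8 g/m^2

Substance weight = mass / area x 10000
SW = 5.75 / 79 x 10000
SW = 727.8 g/m^2


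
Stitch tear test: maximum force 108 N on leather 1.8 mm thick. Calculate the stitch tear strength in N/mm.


60.0 N/mm

Stitch tear strength = force / thickness
STS = 108 / 1.8 = 60.0 N/mm


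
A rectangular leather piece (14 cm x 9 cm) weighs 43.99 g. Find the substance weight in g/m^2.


Area = 14 x 9 = 126 cm^2
SW = 43.99 / 126 x 10000 = 3491.3 g/m^2


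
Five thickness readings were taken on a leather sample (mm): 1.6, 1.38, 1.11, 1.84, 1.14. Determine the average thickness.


1.41 mm

Sum = 1.6 + 1.38 + 1.11 + 1.84 + 1.14 = 7.07
Average = 7.07 / 5 = 1.41 mm


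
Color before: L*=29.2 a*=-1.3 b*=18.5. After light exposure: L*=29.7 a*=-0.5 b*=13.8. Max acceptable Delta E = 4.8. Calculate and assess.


Delta E = 4.79
Passes: Yes

dL = 0.5, da = 0.8, db = -4.7
dE = sqrt((0.5)^2 + (0.8)^2 + (-4.7)^2) = 4.79
Max = 4.8
Passes: Yes


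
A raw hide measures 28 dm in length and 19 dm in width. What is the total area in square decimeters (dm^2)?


532 dm^2

Area = length x width
Area = 28 x 19 = 532 dm^2


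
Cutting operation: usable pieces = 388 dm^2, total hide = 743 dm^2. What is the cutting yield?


52.2%

Yield = usable / total x 100
Yield = 388 / 743 x 100 = 52.2%


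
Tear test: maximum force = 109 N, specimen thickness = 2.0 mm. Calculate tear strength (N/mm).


Tear strength = force / thickness
Tear = 109 / 2.0 = 54.5 N/mm


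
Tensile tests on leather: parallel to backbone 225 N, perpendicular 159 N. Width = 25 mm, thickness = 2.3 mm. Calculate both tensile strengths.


Parallel = 3.91 N/mm^2
Perpendicular = 2.77 N/mm^2

Area = 25 x 2.3 = 57.5 mm^2
TS (parallel) = 225 / 57.5 = 3.91 N/mm^2
TS (perpendicular) = 159 / 57.5 = 2.77 N/mm^2


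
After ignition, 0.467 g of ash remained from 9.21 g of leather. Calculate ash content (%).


Ash% = 0.467 / 9.21 x 100
Ash% = 5.07%


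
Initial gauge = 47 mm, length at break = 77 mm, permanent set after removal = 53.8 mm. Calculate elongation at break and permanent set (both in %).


Elongation at break = 63.8%
Permanent set = 14.5%

Elongation at break = (77 - 47) / 47 x 100 = 63.8%
Permanent set = (53.8 - 47) / 47 x 100 = 14.5%


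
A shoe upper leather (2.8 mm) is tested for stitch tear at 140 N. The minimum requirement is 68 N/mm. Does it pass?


STS = 50.0 N/mm
Passes: No

STS = 140 / 2.8 = 50.0 N/mm
Minimum required: 68 N/mm
Passes: No


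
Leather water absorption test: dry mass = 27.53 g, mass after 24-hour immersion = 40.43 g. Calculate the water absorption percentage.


Water absorbed = 40.43 - 27.53 = 12.90 g
WA% = 12.90 / 27.53 x 100 = 46.9%


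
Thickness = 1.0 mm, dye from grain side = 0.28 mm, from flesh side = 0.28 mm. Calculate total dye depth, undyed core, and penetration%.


Total dyed = 0.56 mm
Undyed core = 0.44 mm
Penetration = 56.0%

Total dyed = 0.28 + 0.28 = 0.56 mm
Undyed core = 1.0 - 0.56 = 0.44 mm
Penetration = 0.56 / 1.0 x 100 = 56.0%


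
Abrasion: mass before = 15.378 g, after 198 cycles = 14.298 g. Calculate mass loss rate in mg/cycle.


5.455 mg/cycle


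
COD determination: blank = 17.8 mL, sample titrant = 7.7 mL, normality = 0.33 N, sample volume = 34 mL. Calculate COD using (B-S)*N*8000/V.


784.2 mg/L

COD = (17.8 - 7.7) x 0.33 x 8000 / 34
COD = 10.1 x 0.33 x 8000 / 34
COD = 784.2 mg/L


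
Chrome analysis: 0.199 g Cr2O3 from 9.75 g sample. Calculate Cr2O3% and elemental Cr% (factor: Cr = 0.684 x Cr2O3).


Cr2O3% = 0.199 / 9.75 x 100 = 2.04%
Cr% = 2.04 x 0.684 = 1.40%


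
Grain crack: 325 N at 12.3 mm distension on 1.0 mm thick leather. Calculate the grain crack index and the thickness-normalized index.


Crack index = 325 / 12.3 = 26.4 N/mm
Normalized = 26.4 / 1.0 = 26.4 N/mm per mm


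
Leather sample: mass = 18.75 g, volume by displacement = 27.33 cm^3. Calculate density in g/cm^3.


Density = mass / volume
Density = 18.75 / 27.33 = 0.686 g/cm^3


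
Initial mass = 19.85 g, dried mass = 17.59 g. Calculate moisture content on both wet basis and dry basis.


Wet basis = 11.4%
Dry basis = 12.8%


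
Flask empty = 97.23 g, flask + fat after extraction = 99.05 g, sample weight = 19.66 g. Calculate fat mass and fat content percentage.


Fat mass = 1.82 g
Fat content = 9.3%


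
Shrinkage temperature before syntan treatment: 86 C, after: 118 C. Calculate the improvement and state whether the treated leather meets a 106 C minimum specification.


Improvement = 32 C
Meets 106 C spec: Yes

Improvement = 118 - 86 = 32 C
Spec check: 118 C >= 106 C? Yes


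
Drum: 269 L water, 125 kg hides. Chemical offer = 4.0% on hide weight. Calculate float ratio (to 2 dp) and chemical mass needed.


Float ratio = 269 / 125 = 2.15
Chemical = 125 x 4.0 / 100 = 5 kg


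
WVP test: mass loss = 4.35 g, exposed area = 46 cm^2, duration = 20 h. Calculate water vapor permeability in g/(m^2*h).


WVP = mass_loss / (area x time) x 10000
WVP = 4.35 / (46 x 20) x 10000
WVP = 4.35 / 920 x 10000 = 47.28 g/(m^2*h)


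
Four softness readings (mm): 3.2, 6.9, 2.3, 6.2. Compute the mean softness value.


Sum = 3.2 + 6.9 + 2.3 + 6.2
Mean = 18.6 / 4 = 4.65 mm


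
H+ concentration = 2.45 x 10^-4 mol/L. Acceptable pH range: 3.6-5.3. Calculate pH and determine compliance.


pH = 3.61
Compliant: Yes

pH = -log10(2.45 x 10^-4) = 3.61
Range: 3.6 to 5.3
Compliant: Yes


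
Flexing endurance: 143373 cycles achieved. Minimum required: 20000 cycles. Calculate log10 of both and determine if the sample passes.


log10(143373) = 5.16
log10(20000) = 4.30
Passes: Yes


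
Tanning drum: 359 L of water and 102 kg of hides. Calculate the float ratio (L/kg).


Float ratio = water / hide weight
Ratio = 359 / 102 = 3.5


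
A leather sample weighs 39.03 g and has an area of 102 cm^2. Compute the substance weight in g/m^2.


Substance weight = mass / area x 10000
SW = 39.03 / 102 x 10000
SW = 3826.5 g/m^2


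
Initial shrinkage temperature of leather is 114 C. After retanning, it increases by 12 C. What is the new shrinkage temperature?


New Ts = 114 + 12 = 126 C


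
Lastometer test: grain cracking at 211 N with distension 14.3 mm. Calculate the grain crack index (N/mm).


Grain crack index = force / distension
Index = 211 / 14.3 = 14.8 N/mm


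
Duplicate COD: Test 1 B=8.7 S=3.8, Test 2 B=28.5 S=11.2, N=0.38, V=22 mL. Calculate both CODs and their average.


COD1 = 677.1 mg/L
COD2 = 2390.5 mg/L
Average = 1533.8 mg/L


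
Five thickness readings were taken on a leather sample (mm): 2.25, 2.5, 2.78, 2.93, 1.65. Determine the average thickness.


2.42 mm

Sum = 2.25 + 2.5 + 2.78 + 2.93 + 1.65 = 12.11
Average = 12.11 / 5 = 2.42 mm


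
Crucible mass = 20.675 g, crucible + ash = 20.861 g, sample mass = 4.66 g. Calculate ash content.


Ash mass = 20.861 - 20.675 = 0.186 g
Ash% = 0.186 / 4.66 x 100 = 3.99%


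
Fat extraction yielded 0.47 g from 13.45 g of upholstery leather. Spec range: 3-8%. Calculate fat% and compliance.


Fat% = 0.47 / 13.45 x 100 = 3.5%
Spec range: 3-8%
Compliant: Yes


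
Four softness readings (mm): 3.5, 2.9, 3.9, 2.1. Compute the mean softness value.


3.10 mm


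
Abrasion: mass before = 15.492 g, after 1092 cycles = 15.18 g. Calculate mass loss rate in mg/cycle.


0.286 mg/cycle

Mass loss = 15.492 - 15.18 = 0.312 g
Rate = 0.312 / 1092 x 1000 = 0.286 mg/cycle


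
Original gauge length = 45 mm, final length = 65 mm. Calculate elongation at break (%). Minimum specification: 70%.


Elongation = 44.4%
Meets spec: No


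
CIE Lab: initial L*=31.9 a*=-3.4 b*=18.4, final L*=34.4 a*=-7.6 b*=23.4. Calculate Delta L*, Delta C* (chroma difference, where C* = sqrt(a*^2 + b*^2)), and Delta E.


Delta L* = 2.5
Delta C* = 5.89
Delta E = 6.99

Delta L* = 34.4 - 31.9 = 2.5
C1* = sqrt((-3.4)^2 + (18.4)^2) = 18.711
C2* = sqrt((-7.6)^2 + (23.4)^2) = 24.603
Delta C* = 24.603 - 18.711 = 5.89
Delta E = sqrt((2.5)^2 + (-4.2)^2 + (5.0)^2) = 6.99


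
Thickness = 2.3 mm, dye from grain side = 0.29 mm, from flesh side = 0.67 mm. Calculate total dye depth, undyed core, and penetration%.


Total dyed = 0.29 + 0.67 = 0.96 mm
Undyed core = 2.3 - 0.96 = 1.34 mm
Penetration = 0.96 / 2.3 x 100 = 41.7%


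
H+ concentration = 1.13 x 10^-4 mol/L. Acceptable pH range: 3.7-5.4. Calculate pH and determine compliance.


pH = -log10(1.13 x 10^-4) = 3.95
Range: 3.7 to 5.4
Compliant: Yes


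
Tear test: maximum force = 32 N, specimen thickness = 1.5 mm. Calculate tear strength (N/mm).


21.3 N/mm


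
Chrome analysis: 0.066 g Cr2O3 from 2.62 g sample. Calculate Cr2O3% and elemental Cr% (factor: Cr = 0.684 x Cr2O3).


Cr2O3% = 0.066 / 2.62 x 100 = 2.52%
Cr% = 2.52 x 0.684 = 1.72%


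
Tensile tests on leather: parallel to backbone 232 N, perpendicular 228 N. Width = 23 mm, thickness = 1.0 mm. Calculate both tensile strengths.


Area = 23 x 1.0 = 23.0 mm^2
TS (parallel) = 232 / 23.0 = 10.09 N/mm^2
TS (perpendicular) = 228 / 23.0 = 9.91 N/mm^2


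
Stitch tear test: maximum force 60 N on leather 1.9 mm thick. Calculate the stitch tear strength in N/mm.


31.6 N/mm

Stitch tear strength = force / thickness
STS = 60 / 1.9 = 31.6 N/mm


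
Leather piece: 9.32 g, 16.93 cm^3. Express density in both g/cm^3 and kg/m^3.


0.551 g/cm^3
551 kg/m^3


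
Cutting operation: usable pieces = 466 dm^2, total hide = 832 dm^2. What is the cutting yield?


56.0%


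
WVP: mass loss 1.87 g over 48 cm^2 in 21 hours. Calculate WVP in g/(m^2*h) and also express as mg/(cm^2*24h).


WVP = 1.87 / (48 x 21) x 10000 = 18.55 g/(m^2*h)
Mass loss in mg = 1.87 x 1000 = 1870 mg
Per cm^2 per 24h in mg: 1870 x 24 / (48 x 21) = 44880 / 1008 = 44.52 mg/(cm^2*24h)


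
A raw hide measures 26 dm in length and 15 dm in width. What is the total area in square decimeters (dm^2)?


390 dm^2

Area = length x width
Area = 26 x 15 = 390 dm^2


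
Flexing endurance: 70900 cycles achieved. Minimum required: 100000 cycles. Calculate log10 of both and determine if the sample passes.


log10(70900) = 4.85
log10(100000) = 5.00
Passes: No


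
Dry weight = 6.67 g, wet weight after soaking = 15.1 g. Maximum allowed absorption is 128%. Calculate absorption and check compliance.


Absorption = 126.4%
Compliant: Yes

WA = (15.1 - 6.67) / 6.67 x 100 = 126.4%
Maximum allowed: 128%
Compliant: Yes


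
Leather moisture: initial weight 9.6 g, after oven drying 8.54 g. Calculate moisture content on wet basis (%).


Moisture = 9.6 - 8.54 = 1.06 g
MC = 1.06 / 9.6 x 100 = 11.0%


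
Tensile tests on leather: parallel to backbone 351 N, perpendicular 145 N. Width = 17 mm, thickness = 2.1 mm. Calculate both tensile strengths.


Parallel = 9.83 N/mm^2
Perpendicular = 4.06 N/mm^2


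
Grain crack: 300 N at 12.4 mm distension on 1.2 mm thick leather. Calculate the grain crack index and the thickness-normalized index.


Crack index = 300 / 12.4 = 24.2 N/mm
Normalized = 24.2 / 1.2 = 20.2 N/mm per mm


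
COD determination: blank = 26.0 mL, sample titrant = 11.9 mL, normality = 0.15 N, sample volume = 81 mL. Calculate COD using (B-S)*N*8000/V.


COD = (26.0 - 11.9) x 0.15 x 8000 / 81
COD = 14.1 x 0.15 x 8000 / 81
COD = 208.9 mg/L


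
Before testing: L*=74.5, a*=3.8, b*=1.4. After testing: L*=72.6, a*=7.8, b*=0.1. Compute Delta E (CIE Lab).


Delta E = 4.62


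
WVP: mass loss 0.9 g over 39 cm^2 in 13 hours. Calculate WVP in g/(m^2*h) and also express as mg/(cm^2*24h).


WVP = 17.75 g/(m^2*h)
Daily rate = 42.60 mg/(cm^2*24h)


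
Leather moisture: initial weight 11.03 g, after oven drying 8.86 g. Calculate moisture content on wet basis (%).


19.7%

Moisture = 11.03 - 8.86 = 2.17 g
MC = 2.17 / 11.03 x 100 = 19.7%


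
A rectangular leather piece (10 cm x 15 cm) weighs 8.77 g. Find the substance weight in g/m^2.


584.7 g/m^2


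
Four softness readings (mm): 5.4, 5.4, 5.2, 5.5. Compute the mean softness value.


Sum = 5.4 + 5.4 + 5.2 + 5.5
Mean = 21.5 / 4 = 5.38 mm


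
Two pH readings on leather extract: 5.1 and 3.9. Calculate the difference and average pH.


Difference = |5.1 - 3.9| = 1.2
Average = (5.1 + 3.9) / 2 = 4.50


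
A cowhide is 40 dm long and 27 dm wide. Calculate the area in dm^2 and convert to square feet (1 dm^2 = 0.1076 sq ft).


1080 dm^2
116.21 sq ft

Area = 40 x 27 = 1080 dm^2
Conversion: 1080 x 0.1076 = 116.21 sq ft


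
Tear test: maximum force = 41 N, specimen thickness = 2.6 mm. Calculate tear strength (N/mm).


Tear strength = force / thickness
Tear = 41 / 2.6 = 15.8 N/mm


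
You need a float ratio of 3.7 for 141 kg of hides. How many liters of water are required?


Water = hide weight x target ratio
Water = 141 x 3.7 = 521.7 L


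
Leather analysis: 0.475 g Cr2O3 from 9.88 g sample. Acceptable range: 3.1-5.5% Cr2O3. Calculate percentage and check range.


Cr2O3% = 0.475 / 9.88 x 100 = 4.81%
Acceptable range: 3.1 to 5.5%
Within range: Yes


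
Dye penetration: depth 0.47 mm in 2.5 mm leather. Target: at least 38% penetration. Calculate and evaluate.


Penetration = 18.8%
Meets target: No

Penetration = 0.47 / 2.5 x 100 = 18.8%
Target: 38%
Meets target: No


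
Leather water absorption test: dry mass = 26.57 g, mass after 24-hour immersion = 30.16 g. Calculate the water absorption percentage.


Water absorbed = 30.16 - 26.57 = 3.59 g
WA% = 3.59 / 26.57 x 100 = 13.5%


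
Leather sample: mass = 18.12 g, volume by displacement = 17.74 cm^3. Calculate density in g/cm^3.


1.021 g/cm^3


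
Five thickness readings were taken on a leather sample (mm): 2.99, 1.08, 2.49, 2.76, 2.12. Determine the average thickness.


2.29 mm

Sum = 2.99 + 1.08 + 2.49 + 2.76 + 2.12 = 11.44
Average = 11.44 / 5 = 2.29 mm


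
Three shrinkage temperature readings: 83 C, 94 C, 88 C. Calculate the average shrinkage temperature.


Average = (83 + 94 + 88) / 3
Average = 265 / 3 = 88.3 C


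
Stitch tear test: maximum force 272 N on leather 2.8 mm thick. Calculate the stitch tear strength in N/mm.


97.1 N/mm

Stitch tear strength = force / thickness
STS = 272 / 2.8 = 97.1 N/mm


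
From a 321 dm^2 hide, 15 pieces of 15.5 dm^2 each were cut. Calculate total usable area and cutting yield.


Total usable = 15 x 15.5 = 232.5 dm^2
Yield = 232.5 / 321 x 100 = 72.4%


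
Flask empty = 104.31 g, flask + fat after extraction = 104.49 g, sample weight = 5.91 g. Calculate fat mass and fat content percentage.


Fat mass = 104.49 - 104.31 = 0.18 g
Fat% = 0.18 / 5.91 x 100 = 3.0%
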